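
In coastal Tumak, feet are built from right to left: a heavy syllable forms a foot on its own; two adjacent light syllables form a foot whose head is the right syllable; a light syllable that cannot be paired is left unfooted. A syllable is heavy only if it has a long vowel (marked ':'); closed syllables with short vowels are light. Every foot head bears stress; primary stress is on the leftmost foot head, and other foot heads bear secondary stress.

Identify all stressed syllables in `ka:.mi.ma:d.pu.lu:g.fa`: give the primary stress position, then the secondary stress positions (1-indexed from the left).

Weights: 1 ka: H, 2 mi L, 3 ma:d H, 4 pu L, 5 lu:g H, 6 fa L.
Parse right to left (heavy = foot alone; LL = one foot; stranded L unfooted): (ˈka:) mi (ˈma:d) pu (ˈlu:g) fa.
Foot heads: 1, 3, 5.
Primary stress on the leftmost head = syllable 1.
Secondary stress on 3, 5: ˈka:.mi.ˌma:d.pu.ˌlu:g.fa.

primary 1, secondary 3, 5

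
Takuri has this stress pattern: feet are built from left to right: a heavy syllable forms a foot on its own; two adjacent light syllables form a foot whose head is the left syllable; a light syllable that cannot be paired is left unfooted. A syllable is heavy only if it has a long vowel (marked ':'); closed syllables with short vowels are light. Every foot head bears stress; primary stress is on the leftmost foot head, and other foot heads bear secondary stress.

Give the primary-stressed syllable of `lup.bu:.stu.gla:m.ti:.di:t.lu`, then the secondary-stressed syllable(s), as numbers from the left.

primary 2, secondary 4, 5, 6

Weights: 1 lup L, 2 bu: H, 3 stu L, 4 gla:m H, 5 ti: H, 6 di:t H, 7 lu L.
Parse left to right (heavy = foot alone; LL = one foot; stranded L unfooted): lup (ˈbu:) stu (ˈgla:m) (ˈti:) (ˈdi:t) lu.
Foot heads: 2, 4, 5, 6.
Primary stress on the leftmost head = syllable 2.
Secondary stress on 4, 5, 6: lup.ˈbu:.stu.ˌgla:m.ˌti:.ˌdi:t.lu.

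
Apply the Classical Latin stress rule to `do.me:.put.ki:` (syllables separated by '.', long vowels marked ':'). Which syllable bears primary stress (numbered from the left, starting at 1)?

3

Classical Latin: stress the penult if heavy (long vowel or closed), else the antepenult.
Weights: 2 me: H, 3 put H, 4 ki: H.
The penult (syllable 3, put) is heavy, so it takes stress.
Stress on syllable 3: do.me:.ˈput.ki:.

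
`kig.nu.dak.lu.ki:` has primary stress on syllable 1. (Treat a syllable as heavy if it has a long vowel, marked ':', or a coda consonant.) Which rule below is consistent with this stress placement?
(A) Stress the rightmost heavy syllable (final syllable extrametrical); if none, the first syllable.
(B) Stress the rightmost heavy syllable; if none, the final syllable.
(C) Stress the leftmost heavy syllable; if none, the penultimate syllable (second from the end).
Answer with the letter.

Rule A → syllable 3 (observed: 1).
Rule B → syllable 5 (observed: 1).
Rule C → syllable 1 ✓.

C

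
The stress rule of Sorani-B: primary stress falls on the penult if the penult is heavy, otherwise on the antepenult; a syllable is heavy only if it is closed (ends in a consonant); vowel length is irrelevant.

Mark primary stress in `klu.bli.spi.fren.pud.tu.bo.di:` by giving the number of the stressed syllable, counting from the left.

6

Weights: 6 tu L, 7 bo L, 8 di: L.
The penult (syllable 7, bo) is light, so stress falls on the antepenult (syllable 6, tu).
Primary stress: syllable 6 → klu.bli.spi.fren.pud.ˈtu.bo.di:.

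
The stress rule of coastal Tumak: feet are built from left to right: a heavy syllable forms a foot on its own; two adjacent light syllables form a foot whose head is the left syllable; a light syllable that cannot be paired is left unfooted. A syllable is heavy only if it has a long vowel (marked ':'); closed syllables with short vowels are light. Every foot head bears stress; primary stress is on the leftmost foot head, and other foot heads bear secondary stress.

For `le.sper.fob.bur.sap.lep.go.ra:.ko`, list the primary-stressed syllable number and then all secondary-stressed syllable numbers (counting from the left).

primary 1, secondary 3, 5, 8

Weights: 1 le L, 2 sper L, 3 fob L, 4 bur L, 5 sap L, 6 lep L, 7 go L, 8 ra: H, 9 ko L.
Parse left to right (heavy = foot alone; LL = one foot; stranded L unfooted): (ˈle.sper) (ˈfob.bur) (ˈsap.lep) go (ˈra:) ko.
Foot heads: 1, 3, 5, 8.
Primary stress on the leftmost head = syllable 1.
Secondary stress on 3, 5, 8: ˈle.sper.ˌfob.bur.ˌsap.lep.go.ˌra:.ko.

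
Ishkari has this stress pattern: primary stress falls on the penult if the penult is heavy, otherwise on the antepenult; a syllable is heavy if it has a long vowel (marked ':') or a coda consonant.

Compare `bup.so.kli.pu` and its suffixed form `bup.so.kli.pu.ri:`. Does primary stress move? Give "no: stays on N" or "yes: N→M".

Base `bup.so.kli.pu` (4 syllables):
  Weights: 2 so L, 3 kli L, 4 pu L.
  The penult (syllable 3, kli) is light, so stress falls on the antepenult (syllable 2, so).
  → primary stress on syllable 2.
Suffixed `bup.so.kli.pu.ri:` (5 syllables):
  Weights: 3 kli L, 4 pu L, 5 ri: H.
  The penult (syllable 4, pu) is light, so stress falls on the antepenult (syllable 3, kli).
  → primary stress on syllable 3.

yes: 2→3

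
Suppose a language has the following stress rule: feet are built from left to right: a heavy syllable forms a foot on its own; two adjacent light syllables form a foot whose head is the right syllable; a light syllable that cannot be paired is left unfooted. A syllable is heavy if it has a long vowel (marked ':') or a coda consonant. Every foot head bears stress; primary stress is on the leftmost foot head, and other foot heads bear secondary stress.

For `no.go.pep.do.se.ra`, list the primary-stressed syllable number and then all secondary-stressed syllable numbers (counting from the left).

primary 2, secondary 3, 5

Weights: 1 no L, 2 go L, 3 pep H, 4 do L, 5 se L, 6 ra L.
Parse left to right (heavy = foot alone; LL = one foot; stranded L unfooted): (no.ˈgo) (ˈpep) (do.ˈse) ra.
Foot heads: 2, 3, 5.
Primary stress on the leftmost head = syllable 2.
Secondary stress on 3, 5: no.ˈgo.ˌpep.do.ˌse.ra.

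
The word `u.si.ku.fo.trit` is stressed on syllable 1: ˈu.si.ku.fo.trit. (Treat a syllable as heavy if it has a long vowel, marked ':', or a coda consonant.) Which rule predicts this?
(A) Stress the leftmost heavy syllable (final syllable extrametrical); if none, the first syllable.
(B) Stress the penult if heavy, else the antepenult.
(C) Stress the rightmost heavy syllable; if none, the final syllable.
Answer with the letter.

Rule A → syllable 1 ✓.
Rule B → syllable 3 (observed: 1).
Rule C → syllable 5 (observed: 1).

A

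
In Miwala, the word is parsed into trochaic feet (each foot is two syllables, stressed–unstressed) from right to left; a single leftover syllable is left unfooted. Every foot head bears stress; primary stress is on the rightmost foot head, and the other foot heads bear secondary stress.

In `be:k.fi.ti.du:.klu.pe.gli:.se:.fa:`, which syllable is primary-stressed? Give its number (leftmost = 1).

Parse right to left into trochaic (ˈσσ) feet: be:k (ˈfi.ti) (ˈdu:.klu) (ˈpe.gli:) (ˈse:.fa:). Syllable 1 is left unfooted.
Foot heads (stressed positions): 2, 4, 6, 8.
End Rule Rightmost: primary stress on the rightmost head = syllable 8.
Primary stress: syllable 8 → be:k.fi.ti.du:.klu.pe.gli:.ˈse:.fa:.

8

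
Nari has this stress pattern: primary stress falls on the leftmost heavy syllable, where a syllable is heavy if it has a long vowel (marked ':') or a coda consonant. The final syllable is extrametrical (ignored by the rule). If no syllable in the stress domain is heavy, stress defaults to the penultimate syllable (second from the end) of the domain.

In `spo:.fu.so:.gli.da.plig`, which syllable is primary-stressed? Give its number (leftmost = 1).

1

The final syllable (6, plig) is extrametrical; the stress domain is syllables 1–5.
Weights: 1 spo: H, 2 fu L, 3 so: H, 4 gli L, 5 da L.
Heavy syllables in the domain: 1, 3. The leftmost is syllable 1 (spo:).
Primary stress: syllable 1 → ˈspo:.fu.so:.gli.da.plig.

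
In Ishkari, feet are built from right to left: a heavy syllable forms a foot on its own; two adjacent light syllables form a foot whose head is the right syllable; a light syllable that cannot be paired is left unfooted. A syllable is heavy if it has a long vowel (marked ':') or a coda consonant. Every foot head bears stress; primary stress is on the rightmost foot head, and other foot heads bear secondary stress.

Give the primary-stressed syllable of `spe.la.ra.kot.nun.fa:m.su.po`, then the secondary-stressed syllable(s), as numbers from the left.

Weights: 1 spe L, 2 la L, 3 ra L, 4 kot H, 5 nun H, 6 fa:m H, 7 su L, 8 po L.
Parse right to left (heavy = foot alone; LL = one foot; stranded L unfooted): spe (la.ˈra) (ˈkot) (ˈnun) (ˈfa:m) (su.ˈpo).
Foot heads: 3, 4, 5, 6, 8.
Primary stress on the rightmost head = syllable 8.
Secondary stress on 3, 4, 5, 6: spe.la.ˌra.ˌkot.ˌnun.ˌfa:m.su.ˈpo.

primary 8, secondary 3, 4, 5, 6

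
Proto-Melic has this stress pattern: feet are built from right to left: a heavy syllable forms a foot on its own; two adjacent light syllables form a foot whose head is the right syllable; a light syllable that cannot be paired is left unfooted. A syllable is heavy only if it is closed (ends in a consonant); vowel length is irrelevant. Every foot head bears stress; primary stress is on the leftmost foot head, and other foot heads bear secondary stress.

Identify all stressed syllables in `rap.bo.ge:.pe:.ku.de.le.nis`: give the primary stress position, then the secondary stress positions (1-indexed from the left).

primary 1, secondary 3, 5, 7, 8

Weights: 1 rap H, 2 bo L, 3 ge: L, 4 pe: L, 5 ku L, 6 de L, 7 le L, 8 nis H.
Parse right to left (heavy = foot alone; LL = one foot; stranded L unfooted): (ˈrap) (bo.ˈge:) (pe:.ˈku) (de.ˈle) (ˈnis).
Foot heads: 1, 3, 5, 7, 8.
Primary stress on the leftmost head = syllable 1.
Secondary stress on 3, 5, 7, 8: ˈrap.bo.ˌge:.pe:.ˌku.de.ˌle.ˌnis.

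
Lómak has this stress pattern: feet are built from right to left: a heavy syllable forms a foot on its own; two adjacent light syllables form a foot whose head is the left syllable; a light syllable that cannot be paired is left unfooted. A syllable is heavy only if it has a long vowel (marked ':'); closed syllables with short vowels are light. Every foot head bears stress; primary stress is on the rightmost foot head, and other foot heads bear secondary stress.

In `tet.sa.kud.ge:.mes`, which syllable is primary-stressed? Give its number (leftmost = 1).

4

Weights: 1 tet L, 2 sa L, 3 kud L, 4 ge: H, 5 mes L.
Parse right to left (heavy = foot alone; LL = one foot; stranded L unfooted): tet (ˈsa.kud) (ˈge:) mes.
Foot heads: 2, 4.
Primary stress on the rightmost head = syllable 4.
Primary stress: syllable 4 → tet.sa.kud.ˈge:.mes.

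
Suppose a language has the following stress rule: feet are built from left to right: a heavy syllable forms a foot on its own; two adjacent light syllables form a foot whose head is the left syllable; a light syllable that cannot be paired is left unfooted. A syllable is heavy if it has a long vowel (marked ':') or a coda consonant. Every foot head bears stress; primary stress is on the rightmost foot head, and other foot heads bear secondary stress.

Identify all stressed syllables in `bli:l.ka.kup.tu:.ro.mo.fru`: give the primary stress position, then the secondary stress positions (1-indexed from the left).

Weights: 1 bli:l H, 2 ka L, 3 kup H, 4 tu: H, 5 ro L, 6 mo L, 7 fru L.
Parse left to right (heavy = foot alone; LL = one foot; stranded L unfooted): (ˈbli:l) ka (ˈkup) (ˈtu:) (ˈro.mo) fru.
Foot heads: 1, 3, 4, 5.
Primary stress on the rightmost head = syllable 5.
Secondary stress on 1, 3, 4: ˌbli:l.ka.ˌkup.ˌtu:.ˈro.mo.fru.

primary 5, secondary 1, 3, 4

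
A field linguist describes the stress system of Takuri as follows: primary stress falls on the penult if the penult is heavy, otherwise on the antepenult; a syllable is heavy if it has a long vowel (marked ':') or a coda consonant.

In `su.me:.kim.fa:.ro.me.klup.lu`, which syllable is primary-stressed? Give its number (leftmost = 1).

7

Weights: 6 me L, 7 klup H, 8 lu L.
The penult (syllable 7, klup) is heavy, so it takes stress.
Primary stress: syllable 7 → su.me:.kim.fa:.ro.me.ˈklup.lu.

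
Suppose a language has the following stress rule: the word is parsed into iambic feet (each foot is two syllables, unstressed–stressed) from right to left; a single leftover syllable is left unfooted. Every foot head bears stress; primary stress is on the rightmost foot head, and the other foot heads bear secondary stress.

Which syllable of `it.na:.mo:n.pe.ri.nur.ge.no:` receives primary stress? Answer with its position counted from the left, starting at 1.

Parse right to left into iambic (σˈσ) feet: (it.ˈna:) (mo:n.ˈpe) (ri.ˈnur) (ge.ˈno:).
Foot heads (stressed positions): 2, 4, 6, 8.
End Rule Rightmost: primary stress on the rightmost head = syllable 8.
Primary stress: syllable 8 → it.na:.mo:n.pe.ri.nur.ge.ˈno:.

8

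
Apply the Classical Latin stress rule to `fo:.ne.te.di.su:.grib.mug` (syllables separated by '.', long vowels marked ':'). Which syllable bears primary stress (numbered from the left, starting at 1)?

Classical Latin: stress the penult if heavy (long vowel or closed), else the antepenult.
Weights: 5 su: H, 6 grib H, 7 mug H.
The penult (syllable 6, grib) is heavy, so it takes stress.
Stress on syllable 6: fo:.ne.te.di.su:.ˈgrib.mug.

6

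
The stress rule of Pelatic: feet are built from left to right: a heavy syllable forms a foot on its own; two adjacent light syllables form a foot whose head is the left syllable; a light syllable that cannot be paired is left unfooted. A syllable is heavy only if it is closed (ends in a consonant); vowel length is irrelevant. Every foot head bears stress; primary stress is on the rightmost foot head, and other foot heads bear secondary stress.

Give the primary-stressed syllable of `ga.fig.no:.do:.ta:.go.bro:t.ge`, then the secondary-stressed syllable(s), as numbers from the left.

Weights: 1 ga L, 2 fig H, 3 no: L, 4 do: L, 5 ta: L, 6 go L, 7 bro:t H, 8 ge L.
Parse left to right (heavy = foot alone; LL = one foot; stranded L unfooted): ga (ˈfig) (ˈno:.do:) (ˈta:.go) (ˈbro:t) ge.
Foot heads: 2, 3, 5, 7.
Primary stress on the rightmost head = syllable 7.
Secondary stress on 2, 3, 5: ga.ˌfig.ˌno:.do:.ˌta:.go.ˈbro:t.ge.

primary 7, secondary 2, 3, 5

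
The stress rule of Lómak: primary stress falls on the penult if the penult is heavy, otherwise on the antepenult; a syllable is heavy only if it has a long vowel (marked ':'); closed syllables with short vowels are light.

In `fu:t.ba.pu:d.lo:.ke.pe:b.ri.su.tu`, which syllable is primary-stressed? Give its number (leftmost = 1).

7

Weights: 7 ri L, 8 su L, 9 tu L.
The penult (syllable 8, su) is light, so stress falls on the antepenult (syllable 7, ri).
Primary stress: syllable 7 → fu:t.ba.pu:d.lo:.ke.pe:b.ˈri.su.tu.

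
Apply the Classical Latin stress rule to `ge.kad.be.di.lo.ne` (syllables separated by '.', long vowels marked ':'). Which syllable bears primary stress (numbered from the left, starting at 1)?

4

Classical Latin: stress the penult if heavy (long vowel or closed), else the antepenult.
Weights: 4 di L, 5 lo L, 6 ne L.
The penult (syllable 5, lo) is light, so stress falls on the antepenult (syllable 4, di).
Stress on syllable 4: ge.kad.be.ˈdi.lo.ne.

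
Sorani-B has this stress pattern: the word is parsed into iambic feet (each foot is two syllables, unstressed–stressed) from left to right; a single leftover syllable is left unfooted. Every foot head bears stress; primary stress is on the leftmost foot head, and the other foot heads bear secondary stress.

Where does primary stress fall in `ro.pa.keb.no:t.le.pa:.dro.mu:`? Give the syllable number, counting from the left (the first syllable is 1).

Parse left to right into iambic (σˈσ) feet: (ro.ˈpa) (keb.ˈno:t) (le.ˈpa:) (dro.ˈmu:).
Foot heads (stressed positions): 2, 4, 6, 8.
End Rule Leftmost: primary stress on the leftmost head = syllable 2.
Primary stress: syllable 2 → ro.ˈpa.keb.no:t.le.pa:.dro.mu:.

2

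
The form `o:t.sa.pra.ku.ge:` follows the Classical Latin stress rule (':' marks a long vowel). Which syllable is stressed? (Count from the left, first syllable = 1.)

3

Classical Latin: stress the penult if heavy (long vowel or closed), else the antepenult.
Weights: 3 pra L, 4 ku L, 5 ge: H.
The penult (syllable 4, ku) is light, so stress falls on the antepenult (syllable 3, pra).
Stress on syllable 3: o:t.sa.ˈpra.ku.ge:.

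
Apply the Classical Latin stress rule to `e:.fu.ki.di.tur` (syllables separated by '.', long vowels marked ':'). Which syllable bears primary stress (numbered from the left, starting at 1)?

3

Classical Latin: stress the penult if heavy (long vowel or closed), else the antepenult.
Weights: 3 ki L, 4 di L, 5 tur H.
The penult (syllable 4, di) is light, so stress falls on the antepenult (syllable 3, ki).
Stress on syllable 3: e:.fu.ˈki.di.tur.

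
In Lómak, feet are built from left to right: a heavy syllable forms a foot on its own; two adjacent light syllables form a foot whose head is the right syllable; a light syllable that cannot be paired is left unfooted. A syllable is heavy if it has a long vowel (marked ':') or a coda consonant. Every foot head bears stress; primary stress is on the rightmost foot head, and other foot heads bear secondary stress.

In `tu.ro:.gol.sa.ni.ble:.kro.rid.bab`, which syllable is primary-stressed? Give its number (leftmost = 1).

Weights: 1 tu L, 2 ro: H, 3 gol H, 4 sa L, 5 ni L, 6 ble: H, 7 kro L, 8 rid H, 9 bab H.
Parse left to right (heavy = foot alone; LL = one foot; stranded L unfooted): tu (ˈro:) (ˈgol) (sa.ˈni) (ˈble:) kro (ˈrid) (ˈbab).
Foot heads: 2, 3, 5, 6, 8, 9.
Primary stress on the rightmost head = syllable 9.
Primary stress: syllable 9 → tu.ro:.gol.sa.ni.ble:.kro.rid.ˈbab.

9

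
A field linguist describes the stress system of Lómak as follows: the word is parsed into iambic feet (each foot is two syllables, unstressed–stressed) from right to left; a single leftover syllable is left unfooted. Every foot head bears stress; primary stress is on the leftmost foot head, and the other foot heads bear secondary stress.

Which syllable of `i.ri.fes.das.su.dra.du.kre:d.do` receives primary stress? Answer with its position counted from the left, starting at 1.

3

Parse right to left into iambic (σˈσ) feet: i (ri.ˈfes) (das.ˈsu) (dra.ˈdu) (kre:d.ˈdo). Syllable 1 is left unfooted.
Foot heads (stressed positions): 3, 5, 7, 9.
End Rule Leftmost: primary stress on the leftmost head = syllable 3.
Primary stress: syllable 3 → i.ri.ˈfes.das.su.dra.du.kre:d.do.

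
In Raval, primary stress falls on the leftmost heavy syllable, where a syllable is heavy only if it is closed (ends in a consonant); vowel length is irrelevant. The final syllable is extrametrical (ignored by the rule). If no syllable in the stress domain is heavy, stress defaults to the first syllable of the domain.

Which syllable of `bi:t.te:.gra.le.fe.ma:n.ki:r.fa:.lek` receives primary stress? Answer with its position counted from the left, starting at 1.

1

The final syllable (9, lek) is extrametrical; the stress domain is syllables 1–8.
Weights: 1 bi:t H, 2 te: L, 3 gra L, 4 le L, 5 fe L, 6 ma:n H, 7 ki:r H, 8 fa: L.
Heavy syllables in the domain: 1, 6, 7. The leftmost is syllable 1 (bi:t).
Primary stress: syllable 1 → ˈbi:t.te:.gra.le.fe.ma:n.ki:r.fa:.lek.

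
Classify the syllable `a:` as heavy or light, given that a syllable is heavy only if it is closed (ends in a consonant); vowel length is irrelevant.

`a:`: long vowel, open (no coda). Open (no coda) → light.

light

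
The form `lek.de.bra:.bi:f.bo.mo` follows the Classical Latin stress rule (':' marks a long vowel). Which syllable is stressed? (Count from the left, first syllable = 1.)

Classical Latin: stress the penult if heavy (long vowel or closed), else the antepenult.
Weights: 4 bi:f H, 5 bo L, 6 mo L.
The penult (syllable 5, bo) is light, so stress falls on the antepenult (syllable 4, bi:f).
Stress on syllable 4: lek.de.bra:.ˈbi:f.bo.mo.

4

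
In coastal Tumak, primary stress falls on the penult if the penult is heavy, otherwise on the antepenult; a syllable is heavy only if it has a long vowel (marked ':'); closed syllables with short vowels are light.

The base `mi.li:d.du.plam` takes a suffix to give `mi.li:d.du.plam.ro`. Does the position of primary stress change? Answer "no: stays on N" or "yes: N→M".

yes: 2→3

Base `mi.li:d.du.plam` (4 syllables):
  Weights: 2 li:d H, 3 du L, 4 plam L.
  The penult (syllable 3, du) is light, so stress falls on the antepenult (syllable 2, li:d).
  → primary stress on syllable 2.
Suffixed `mi.li:d.du.plam.ro` (5 syllables):
  Weights: 3 du L, 4 plam L, 5 ro L.
  The penult (syllable 4, plam) is light, so stress falls on the antepenult (syllable 3, du).
  → primary stress on syllable 3.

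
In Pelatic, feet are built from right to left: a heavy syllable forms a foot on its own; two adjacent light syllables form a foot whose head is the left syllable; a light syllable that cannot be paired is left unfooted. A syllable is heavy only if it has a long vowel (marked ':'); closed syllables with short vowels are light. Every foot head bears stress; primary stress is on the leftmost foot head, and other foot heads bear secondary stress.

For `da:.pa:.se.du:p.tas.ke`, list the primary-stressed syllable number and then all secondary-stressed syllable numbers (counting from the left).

Weights: 1 da: H, 2 pa: H, 3 se L, 4 du:p H, 5 tas L, 6 ke L.
Parse right to left (heavy = foot alone; LL = one foot; stranded L unfooted): (ˈda:) (ˈpa:) se (ˈdu:p) (ˈtas.ke).
Foot heads: 1, 2, 4, 5.
Primary stress on the leftmost head = syllable 1.
Secondary stress on 2, 4, 5: ˈda:.ˌpa:.se.ˌdu:p.ˌtas.ke.

primary 1, secondary 2, 4, 5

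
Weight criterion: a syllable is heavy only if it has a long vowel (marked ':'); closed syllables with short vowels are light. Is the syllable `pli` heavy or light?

light

`pli`: short vowel, open (no coda). Short vowel → light.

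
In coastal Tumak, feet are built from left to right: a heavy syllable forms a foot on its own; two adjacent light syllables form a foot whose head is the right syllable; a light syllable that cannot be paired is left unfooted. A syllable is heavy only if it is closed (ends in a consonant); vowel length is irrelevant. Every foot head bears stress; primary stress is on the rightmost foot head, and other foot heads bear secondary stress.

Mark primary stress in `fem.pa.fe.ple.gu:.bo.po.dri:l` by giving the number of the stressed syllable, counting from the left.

Weights: 1 fem H, 2 pa L, 3 fe L, 4 ple L, 5 gu: L, 6 bo L, 7 po L, 8 dri:l H.
Parse left to right (heavy = foot alone; LL = one foot; stranded L unfooted): (ˈfem) (pa.ˈfe) (ple.ˈgu:) (bo.ˈpo) (ˈdri:l).
Foot heads: 1, 3, 5, 7, 8.
Primary stress on the rightmost head = syllable 8.
Primary stress: syllable 8 → fem.pa.fe.ple.gu:.bo.po.ˈdri:l.

8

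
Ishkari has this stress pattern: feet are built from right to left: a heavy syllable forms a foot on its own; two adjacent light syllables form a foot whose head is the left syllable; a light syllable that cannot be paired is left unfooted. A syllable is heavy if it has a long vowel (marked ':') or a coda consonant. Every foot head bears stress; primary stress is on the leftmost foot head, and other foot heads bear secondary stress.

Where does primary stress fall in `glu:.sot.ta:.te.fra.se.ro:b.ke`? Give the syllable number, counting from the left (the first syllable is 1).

Weights: 1 glu: H, 2 sot H, 3 ta: H, 4 te L, 5 fra L, 6 se L, 7 ro:b H, 8 ke L.
Parse right to left (heavy = foot alone; LL = one foot; stranded L unfooted): (ˈglu:) (ˈsot) (ˈta:) te (ˈfra.se) (ˈro:b) ke.
Foot heads: 1, 2, 3, 5, 7.
Primary stress on the leftmost head = syllable 1.
Primary stress: syllable 1 → ˈglu:.sot.ta:.te.fra.se.ro:b.ke.

1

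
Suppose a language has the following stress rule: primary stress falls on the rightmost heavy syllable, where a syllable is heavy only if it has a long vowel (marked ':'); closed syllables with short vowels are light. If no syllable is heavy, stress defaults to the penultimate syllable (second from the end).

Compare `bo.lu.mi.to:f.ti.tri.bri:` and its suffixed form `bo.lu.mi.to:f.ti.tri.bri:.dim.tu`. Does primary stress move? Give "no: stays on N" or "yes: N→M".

Base `bo.lu.mi.to:f.ti.tri.bri:` (7 syllables):
  Weights: 1 bo L, 2 lu L, 3 mi L, 4 to:f H, 5 ti L, 6 tri L, 7 bri: H.
  Heavy syllables in the domain: 4, 7. The rightmost is syllable 7 (bri:).
  → primary stress on syllable 7.
Suffixed `bo.lu.mi.to:f.ti.tri.bri:.dim.tu` (9 syllables):
  Weights: 1 bo L, 2 lu L, 3 mi L, 4 to:f H, 5 ti L, 6 tri L, 7 bri: H, 8 dim L, 9 tu L.
  Heavy syllables in the domain: 4, 7. The rightmost is syllable 7 (bri:).
  → primary stress on syllable 7.

no: stays on 7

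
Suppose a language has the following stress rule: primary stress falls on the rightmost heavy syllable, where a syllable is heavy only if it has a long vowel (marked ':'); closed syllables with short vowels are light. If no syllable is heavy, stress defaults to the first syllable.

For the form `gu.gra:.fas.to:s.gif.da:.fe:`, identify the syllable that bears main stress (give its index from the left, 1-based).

7

Weights: 1 gu L, 2 gra: H, 3 fas L, 4 to:s H, 5 gif L, 6 da: H, 7 fe: H.
Heavy syllables in the domain: 2, 4, 6, 7. The rightmost is syllable 7 (fe:).
Primary stress: syllable 7 → gu.gra:.fas.to:s.gif.da:.ˈfe:.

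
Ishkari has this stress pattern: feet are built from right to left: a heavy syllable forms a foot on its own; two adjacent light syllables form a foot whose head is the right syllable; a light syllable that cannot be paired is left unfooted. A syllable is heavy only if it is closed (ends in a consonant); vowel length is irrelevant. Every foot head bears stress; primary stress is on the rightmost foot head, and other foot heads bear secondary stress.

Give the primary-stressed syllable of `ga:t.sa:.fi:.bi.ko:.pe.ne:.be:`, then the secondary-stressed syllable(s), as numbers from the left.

Weights: 1 ga:t H, 2 sa: L, 3 fi: L, 4 bi L, 5 ko: L, 6 pe L, 7 ne: L, 8 be: L.
Parse right to left (heavy = foot alone; LL = one foot; stranded L unfooted): (ˈga:t) sa: (fi:.ˈbi) (ko:.ˈpe) (ne:.ˈbe:).
Foot heads: 1, 4, 6, 8.
Primary stress on the rightmost head = syllable 8.
Secondary stress on 1, 4, 6: ˌga:t.sa:.fi:.ˌbi.ko:.ˌpe.ne:.ˈbe:.

primary 8, secondary 1, 4, 6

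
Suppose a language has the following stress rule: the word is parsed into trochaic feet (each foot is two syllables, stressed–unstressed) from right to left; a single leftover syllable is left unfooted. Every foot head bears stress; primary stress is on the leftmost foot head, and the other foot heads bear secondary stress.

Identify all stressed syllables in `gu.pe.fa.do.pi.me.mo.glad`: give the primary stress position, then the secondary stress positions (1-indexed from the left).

Parse right to left into trochaic (ˈσσ) feet: (ˈgu.pe) (ˈfa.do) (ˈpi.me) (ˈmo.glad).
Foot heads (stressed positions): 1, 3, 5, 7.
End Rule Leftmost: primary stress on the leftmost head = syllable 1.
Secondary stress on 3, 5, 7: ˈgu.pe.ˌfa.do.ˌpi.me.ˌmo.glad.

primary 1, secondary 3, 5, 7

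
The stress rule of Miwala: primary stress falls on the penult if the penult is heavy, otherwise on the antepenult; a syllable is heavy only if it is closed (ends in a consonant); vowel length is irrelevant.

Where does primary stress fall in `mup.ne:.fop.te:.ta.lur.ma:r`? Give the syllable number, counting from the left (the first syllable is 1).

6

Weights: 5 ta L, 6 lur H, 7 ma:r H.
The penult (syllable 6, lur) is heavy, so it takes stress.
Primary stress: syllable 6 → mup.ne:.fop.te:.ta.ˈlur.ma:r.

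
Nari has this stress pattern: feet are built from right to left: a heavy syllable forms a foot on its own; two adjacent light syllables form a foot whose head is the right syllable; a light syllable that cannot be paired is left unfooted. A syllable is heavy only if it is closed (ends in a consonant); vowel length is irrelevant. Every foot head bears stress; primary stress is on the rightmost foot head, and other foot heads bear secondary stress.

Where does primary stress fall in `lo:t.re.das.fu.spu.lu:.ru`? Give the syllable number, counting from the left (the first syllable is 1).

7

Weights: 1 lo:t H, 2 re L, 3 das H, 4 fu L, 5 spu L, 6 lu: L, 7 ru L.
Parse right to left (heavy = foot alone; LL = one foot; stranded L unfooted): (ˈlo:t) re (ˈdas) (fu.ˈspu) (lu:.ˈru).
Foot heads: 1, 3, 5, 7.
Primary stress on the rightmost head = syllable 7.
Primary stress: syllable 7 → lo:t.re.das.fu.spu.lu:.ˈru.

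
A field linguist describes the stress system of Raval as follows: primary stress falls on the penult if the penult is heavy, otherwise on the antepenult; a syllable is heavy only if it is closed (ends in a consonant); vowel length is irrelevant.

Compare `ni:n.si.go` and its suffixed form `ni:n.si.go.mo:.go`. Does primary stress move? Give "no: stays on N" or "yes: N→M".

Base `ni:n.si.go` (3 syllables):
  Weights: 1 ni:n H, 2 si L, 3 go L.
  The penult (syllable 2, si) is light, so stress falls on the antepenult (syllable 1, ni:n).
  → primary stress on syllable 1.
Suffixed `ni:n.si.go.mo:.go` (5 syllables):
  Weights: 3 go L, 4 mo: L, 5 go L.
  The penult (syllable 4, mo:) is light, so stress falls on the antepenult (syllable 3, go).
  → primary stress on syllable 3.

yes: 1→3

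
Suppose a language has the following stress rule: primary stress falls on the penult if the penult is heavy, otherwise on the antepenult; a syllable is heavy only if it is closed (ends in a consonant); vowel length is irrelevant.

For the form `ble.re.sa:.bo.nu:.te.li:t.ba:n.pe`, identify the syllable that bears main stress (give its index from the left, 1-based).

8

Weights: 7 li:t H, 8 ba:n H, 9 pe L.
The penult (syllable 8, ba:n) is heavy, so it takes stress.
Primary stress: syllable 8 → ble.re.sa:.bo.nu:.te.li:t.ˈba:n.pe.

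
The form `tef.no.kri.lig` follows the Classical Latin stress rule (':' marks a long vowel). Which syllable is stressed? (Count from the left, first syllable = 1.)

2

Classical Latin: stress the penult if heavy (long vowel or closed), else the antepenult.
Weights: 2 no L, 3 kri L, 4 lig H.
The penult (syllable 3, kri) is light, so stress falls on the antepenult (syllable 2, no).
Stress on syllable 2: tef.ˈno.kri.lig.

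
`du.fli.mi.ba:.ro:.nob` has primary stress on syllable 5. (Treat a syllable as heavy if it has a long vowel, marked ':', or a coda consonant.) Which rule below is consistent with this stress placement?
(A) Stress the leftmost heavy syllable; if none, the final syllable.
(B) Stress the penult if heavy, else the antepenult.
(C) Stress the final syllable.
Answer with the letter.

Rule A → syllable 4 (observed: 5).
Rule B → syllable 5 ✓.
Rule C → syllable 6 (observed: 5).

B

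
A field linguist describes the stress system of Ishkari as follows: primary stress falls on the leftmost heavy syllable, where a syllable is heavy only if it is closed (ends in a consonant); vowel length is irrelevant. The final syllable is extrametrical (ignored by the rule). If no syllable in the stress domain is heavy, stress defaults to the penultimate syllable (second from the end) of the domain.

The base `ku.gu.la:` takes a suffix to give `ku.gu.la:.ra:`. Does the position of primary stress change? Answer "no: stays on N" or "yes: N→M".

yes: 1→2

Base `ku.gu.la:` (3 syllables):
  The final syllable (3, la:) is extrametrical; the stress domain is syllables 1–2.
  Weights: 1 ku L, 2 gu L.
  No heavy syllable in the domain; default to the penultimate syllable (second from the end) of the domain = syllable 1.
  → primary stress on syllable 1.
Suffixed `ku.gu.la:.ra:` (4 syllables):
  The final syllable (4, ra:) is extrametrical; the stress domain is syllables 1–3.
  Weights: 1 ku L, 2 gu L, 3 la: L.
  No heavy syllable in the domain; default to the penultimate syllable (second from the end) of the domain = syllable 2.
  → primary stress on syllable 2.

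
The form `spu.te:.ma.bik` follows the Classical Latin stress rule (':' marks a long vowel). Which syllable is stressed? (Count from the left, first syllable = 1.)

2

Classical Latin: stress the penult if heavy (long vowel or closed), else the antepenult.
Weights: 2 te: H, 3 ma L, 4 bik H.
The penult (syllable 3, ma) is light, so stress falls on the antepenult (syllable 2, te:).
Stress on syllable 2: spu.ˈte:.ma.bik.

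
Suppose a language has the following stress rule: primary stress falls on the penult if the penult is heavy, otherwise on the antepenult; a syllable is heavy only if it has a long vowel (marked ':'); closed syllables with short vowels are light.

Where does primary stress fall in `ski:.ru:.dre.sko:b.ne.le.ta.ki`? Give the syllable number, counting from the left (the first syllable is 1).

6

Weights: 6 le L, 7 ta L, 8 ki L.
The penult (syllable 7, ta) is light, so stress falls on the antepenult (syllable 6, le).
Primary stress: syllable 6 → ski:.ru:.dre.sko:b.ne.ˈle.ta.ki.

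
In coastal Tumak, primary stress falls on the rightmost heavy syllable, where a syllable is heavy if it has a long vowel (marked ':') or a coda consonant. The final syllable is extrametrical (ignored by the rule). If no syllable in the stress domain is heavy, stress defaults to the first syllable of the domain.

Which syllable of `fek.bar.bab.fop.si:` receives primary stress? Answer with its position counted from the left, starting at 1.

4

The final syllable (5, si:) is extrametrical; the stress domain is syllables 1–4.
Weights: 1 fek H, 2 bar H, 3 bab H, 4 fop H.
Heavy syllables in the domain: 1, 2, 3, 4. The rightmost is syllable 4 (fop).
Primary stress: syllable 4 → fek.bar.bab.ˈfop.si:.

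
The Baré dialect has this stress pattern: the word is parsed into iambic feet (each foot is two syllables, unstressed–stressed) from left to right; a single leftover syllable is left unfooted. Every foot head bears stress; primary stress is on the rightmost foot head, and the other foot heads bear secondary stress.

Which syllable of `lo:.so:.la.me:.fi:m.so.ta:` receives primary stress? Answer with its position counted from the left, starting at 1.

Parse left to right into iambic (σˈσ) feet: (lo:.ˈso:) (la.ˈme:) (fi:m.ˈso) ta:. Syllable 7 is left unfooted.
Foot heads (stressed positions): 2, 4, 6.
End Rule Rightmost: primary stress on the rightmost head = syllable 6.
Primary stress: syllable 6 → lo:.so:.la.me:.fi:m.ˈso.ta:.

6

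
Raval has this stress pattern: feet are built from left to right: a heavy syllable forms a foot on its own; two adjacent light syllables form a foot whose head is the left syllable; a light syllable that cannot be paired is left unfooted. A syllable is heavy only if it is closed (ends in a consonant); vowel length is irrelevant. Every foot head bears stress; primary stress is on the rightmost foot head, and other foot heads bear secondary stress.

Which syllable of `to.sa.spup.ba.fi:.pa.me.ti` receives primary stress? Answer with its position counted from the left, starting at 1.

6

Weights: 1 to L, 2 sa L, 3 spup H, 4 ba L, 5 fi: L, 6 pa L, 7 me L, 8 ti L.
Parse left to right (heavy = foot alone; LL = one foot; stranded L unfooted): (ˈto.sa) (ˈspup) (ˈba.fi:) (ˈpa.me) ti.
Foot heads: 1, 3, 4, 6.
Primary stress on the rightmost head = syllable 6.
Primary stress: syllable 6 → to.sa.spup.ba.fi:.ˈpa.me.ti.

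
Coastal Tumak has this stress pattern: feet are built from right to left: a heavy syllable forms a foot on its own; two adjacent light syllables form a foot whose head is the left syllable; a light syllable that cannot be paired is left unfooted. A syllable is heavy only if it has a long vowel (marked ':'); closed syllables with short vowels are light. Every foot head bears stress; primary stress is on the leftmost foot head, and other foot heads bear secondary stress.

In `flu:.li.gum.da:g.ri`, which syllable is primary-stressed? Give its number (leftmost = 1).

Weights: 1 flu: H, 2 li L, 3 gum L, 4 da:g H, 5 ri L.
Parse right to left (heavy = foot alone; LL = one foot; stranded L unfooted): (ˈflu:) (ˈli.gum) (ˈda:g) ri.
Foot heads: 1, 2, 4.
Primary stress on the leftmost head = syllable 1.
Primary stress: syllable 1 → ˈflu:.li.gum.da:g.ri.

1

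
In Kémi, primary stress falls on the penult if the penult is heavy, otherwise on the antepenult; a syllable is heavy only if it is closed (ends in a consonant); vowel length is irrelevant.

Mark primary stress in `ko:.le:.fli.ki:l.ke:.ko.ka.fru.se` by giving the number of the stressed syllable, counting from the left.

7

Weights: 7 ka L, 8 fru L, 9 se L.
The penult (syllable 8, fru) is light, so stress falls on the antepenult (syllable 7, ka).
Primary stress: syllable 7 → ko:.le:.fli.ki:l.ke:.ko.ˈka.fru.se.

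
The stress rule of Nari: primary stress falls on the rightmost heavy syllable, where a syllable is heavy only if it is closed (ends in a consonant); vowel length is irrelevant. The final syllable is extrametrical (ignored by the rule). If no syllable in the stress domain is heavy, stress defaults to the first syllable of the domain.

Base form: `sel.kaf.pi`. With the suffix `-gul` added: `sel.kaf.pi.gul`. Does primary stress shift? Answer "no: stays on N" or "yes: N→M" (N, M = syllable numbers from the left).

no: stays on 2

Base `sel.kaf.pi` (3 syllables):
  The final syllable (3, pi) is extrametrical; the stress domain is syllables 1–2.
  Weights: 1 sel H, 2 kaf H.
  Heavy syllables in the domain: 1, 2. The rightmost is syllable 2 (kaf).
  → primary stress on syllable 2.
Suffixed `sel.kaf.pi.gul` (4 syllables):
  The final syllable (4, gul) is extrametrical; the stress domain is syllables 1–3.
  Weights: 1 sel H, 2 kaf H, 3 pi L.
  Heavy syllables in the domain: 1, 2. The rightmost is syllable 2 (kaf).
  → primary stress on syllable 2.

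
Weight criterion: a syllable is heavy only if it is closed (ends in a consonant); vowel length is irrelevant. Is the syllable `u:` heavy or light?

`u:`: long vowel, open (no coda). Open (no coda) → light.

light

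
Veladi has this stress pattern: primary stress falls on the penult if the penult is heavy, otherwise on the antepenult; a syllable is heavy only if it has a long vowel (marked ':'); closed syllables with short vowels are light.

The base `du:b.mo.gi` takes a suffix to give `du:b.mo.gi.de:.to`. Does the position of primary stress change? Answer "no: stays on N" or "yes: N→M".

yes: 1→4

Base `du:b.mo.gi` (3 syllables):
  Weights: 1 du:b H, 2 mo L, 3 gi L.
  The penult (syllable 2, mo) is light, so stress falls on the antepenult (syllable 1, du:b).
  → primary stress on syllable 1.
Suffixed `du:b.mo.gi.de:.to` (5 syllables):
  Weights: 3 gi L, 4 de: H, 5 to L.
  The penult (syllable 4, de:) is heavy, so it takes stress.
  → primary stress on syllable 4.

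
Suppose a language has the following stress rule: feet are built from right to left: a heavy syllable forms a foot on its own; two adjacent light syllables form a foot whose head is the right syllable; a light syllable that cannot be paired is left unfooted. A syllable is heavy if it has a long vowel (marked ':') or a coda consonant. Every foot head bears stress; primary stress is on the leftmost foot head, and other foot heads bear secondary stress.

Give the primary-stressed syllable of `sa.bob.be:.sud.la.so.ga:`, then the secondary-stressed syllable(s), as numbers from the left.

primary 2, secondary 3, 4, 6, 7

Weights: 1 sa L, 2 bob H, 3 be: H, 4 sud H, 5 la L, 6 so L, 7 ga: H.
Parse right to left (heavy = foot alone; LL = one foot; stranded L unfooted): sa (ˈbob) (ˈbe:) (ˈsud) (la.ˈso) (ˈga:).
Foot heads: 2, 3, 4, 6, 7.
Primary stress on the leftmost head = syllable 2.
Secondary stress on 3, 4, 6, 7: sa.ˈbob.ˌbe:.ˌsud.la.ˌso.ˌga:.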